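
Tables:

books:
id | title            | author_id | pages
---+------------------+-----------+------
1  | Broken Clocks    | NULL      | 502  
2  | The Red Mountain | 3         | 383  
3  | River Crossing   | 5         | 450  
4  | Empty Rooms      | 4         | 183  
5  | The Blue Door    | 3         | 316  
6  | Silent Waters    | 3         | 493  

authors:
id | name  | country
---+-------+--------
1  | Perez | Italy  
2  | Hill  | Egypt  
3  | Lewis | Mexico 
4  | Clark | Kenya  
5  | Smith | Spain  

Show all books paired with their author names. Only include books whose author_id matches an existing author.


INNER JOIN keeps only books rows whose author_id matches an id in authors. Walk through each book:
  - book 1 (Broken Clocks): author_id=NULL, no match -> dropped
  - book 2 (The Red Mountain): author_id=3 -> matches Lewis
  - book 3 (River Crossing): author_id=5 -> matches Smith
  - book 4 (Empty Rooms): author_id=4 -> matches Clark
  - book 5 (The Blue Door): author_id=3 -> matches Lewis
  - book 6 (Silent Waters): author_id=3 -> matches Lewis
So 1 of 6 rows is dropped.

SQL:
SELECT a.title, b.name AS author
FROM books a
INNER JOIN authors b ON a.author_id = b.id

Result:
title            | author
-----------------+-------
The Red Mountain | Lewis 
River Crossing   | Smith 
Empty Rooms      | Clark 
The Blue Door    | Lewis 
Silent Waters    | Lewis 


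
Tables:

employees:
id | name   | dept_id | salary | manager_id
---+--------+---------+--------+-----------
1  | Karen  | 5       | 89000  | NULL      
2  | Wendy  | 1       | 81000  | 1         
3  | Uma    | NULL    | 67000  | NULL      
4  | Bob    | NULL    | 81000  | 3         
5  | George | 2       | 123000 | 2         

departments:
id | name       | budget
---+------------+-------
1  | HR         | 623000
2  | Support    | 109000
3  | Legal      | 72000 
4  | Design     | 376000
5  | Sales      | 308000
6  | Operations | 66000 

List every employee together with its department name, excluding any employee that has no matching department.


INNER JOIN keeps only employees rows whose dept_id matches an id in departments. Walk through each employee:
  - employee 1 (Karen): dept_id=5 -> matches Sales
  - employee 2 (Wendy): dept_id=1 -> matches HR
  - employee 3 (Uma): dept_id=NULL, no match -> dropped
  - employee 4 (Bob): dept_id=NULL, no match -> dropped
  - employee 5 (George): dept_id=2 -> matches Support
So 2 of 5 rows are dropped.

SQL:
SELECT a.name, b.name AS department
FROM employees a
INNER JOIN departments b ON a.dept_id = b.id

Result:
name   | department
-------+-----------
Karen  | Sales     
Wendy  | HR        
George | Support   


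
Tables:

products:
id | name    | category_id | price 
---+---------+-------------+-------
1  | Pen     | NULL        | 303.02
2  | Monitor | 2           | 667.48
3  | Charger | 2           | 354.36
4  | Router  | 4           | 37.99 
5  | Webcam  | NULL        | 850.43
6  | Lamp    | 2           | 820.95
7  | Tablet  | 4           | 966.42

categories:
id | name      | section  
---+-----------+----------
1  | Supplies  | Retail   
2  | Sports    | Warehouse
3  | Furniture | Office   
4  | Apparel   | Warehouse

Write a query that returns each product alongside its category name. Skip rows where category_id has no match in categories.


INNER JOIN keeps only products rows whose category_id matches an id in categories. Walk through each product:
  - product 1 (Pen): category_id=NULL, no match -> dropped
  - product 2 (Monitor): category_id=2 -> matches Sports
  - product 3 (Charger): category_id=2 -> matches Sports
  - product 4 (Router): category_id=4 -> matches Apparel
  - product 5 (Webcam): category_id=NULL, no match -> dropped
  - product 6 (Lamp): category_id=2 -> matches Sports
  - product 7 (Tablet): category_id=4 -> matches Apparel
So 2 of 7 rows are dropped.

SQL:
SELECT a.name, b.name AS category
FROM products a
INNER JOIN categories b ON a.category_id = b.id

Result:
name    | category
--------+---------
Monitor | Sports  
Charger | Sports  
Router  | Apparel 
Lamp    | Sports  
Tablet  | Apparel 


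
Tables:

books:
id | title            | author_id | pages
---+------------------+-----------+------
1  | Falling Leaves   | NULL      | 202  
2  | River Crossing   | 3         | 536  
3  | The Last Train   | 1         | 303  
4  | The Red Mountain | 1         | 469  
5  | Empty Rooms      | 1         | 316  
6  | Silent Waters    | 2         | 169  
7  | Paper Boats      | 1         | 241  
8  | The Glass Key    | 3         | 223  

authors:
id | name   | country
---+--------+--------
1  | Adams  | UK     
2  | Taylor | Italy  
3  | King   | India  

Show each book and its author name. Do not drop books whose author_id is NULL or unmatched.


LEFT JOIN keeps every row from books (the left table); where author_id has no match in authors, the author columns become NULL. Walk through each book:
  - book 1 (Falling Leaves): author_id=NULL, no match -> kept with NULL
  - book 2 (River Crossing): author_id=3 -> matches King
  - book 3 (The Last Train): author_id=1 -> matches Adams
  - book 4 (The Red Mountain): author_id=1 -> matches Adams
  - book 5 (Empty Rooms): author_id=1 -> matches Adams
  - book 6 (Silent Waters): author_id=2 -> matches Taylor
  - book 7 (Paper Boats): author_id=1 -> matches Adams
  - book 8 (The Glass Key): author_id=3 -> matches King
All 8 rows appear; 1 has NULL author.

SQL:
SELECT a.title, b.name AS author
FROM books a
LEFT JOIN authors b ON a.author_id = b.id

Result:
title            | author
-----------------+-------
Falling Leaves   | NULL  
River Crossing   | King  
The Last Train   | Adams 
The Red Mountain | Adams 
Empty Rooms      | Adams 
Silent Waters    | Taylor
Paper Boats      | Adams 
The Glass Key    | King  


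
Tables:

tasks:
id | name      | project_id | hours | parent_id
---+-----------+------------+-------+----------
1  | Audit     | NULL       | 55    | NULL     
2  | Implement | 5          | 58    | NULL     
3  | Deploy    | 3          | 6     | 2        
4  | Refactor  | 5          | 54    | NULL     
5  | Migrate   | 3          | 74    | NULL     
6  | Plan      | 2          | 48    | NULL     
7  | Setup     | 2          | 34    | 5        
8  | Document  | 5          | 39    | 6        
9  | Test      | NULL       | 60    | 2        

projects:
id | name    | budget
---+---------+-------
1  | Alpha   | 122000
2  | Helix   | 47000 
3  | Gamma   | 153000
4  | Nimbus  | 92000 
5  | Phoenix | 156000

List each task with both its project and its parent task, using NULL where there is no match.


Two LEFT JOINs from the same base table tasks: one to projects via project_id, one to tasks itself via parent_id. Both are LEFT so every task is preserved.
Match against projects:
  - task 1 (Audit): project_id=NULL, no match -> kept with NULL
  - task 2 (Implement): project_id=5 -> matches Phoenix
  - task 3 (Deploy): project_id=3 -> matches Gamma
  - task 4 (Refactor): project_id=5 -> matches Phoenix
  - task 5 (Migrate): project_id=3 -> matches Gamma
  - task 6 (Plan): project_id=2 -> matches Helix
  - task 7 (Setup): project_id=2 -> matches Helix
  - task 8 (Document): project_id=5 -> matches Phoenix
  - task 9 (Test): project_id=NULL, no match -> kept with NULL
Match against tasks (self):
  - task 1 (Audit): parent_id=NULL -> NULL
  - task 2 (Implement): parent_id=NULL -> NULL
  - task 3 (Deploy): parent_id=2 -> Implement
  - task 4 (Refactor): parent_id=NULL -> NULL
  - task 5 (Migrate): parent_id=NULL -> NULL
  - task 6 (Plan): parent_id=NULL -> NULL
  - task 7 (Setup): parent_id=5 -> Migrate
  - task 8 (Document): parent_id=6 -> Plan
  - task 9 (Test): parent_id=2 -> Implement

SQL:
SELECT a.name, b.name AS project, c.name AS parent
FROM tasks a
LEFT JOIN projects b ON a.project_id = b.id
LEFT JOIN tasks c ON a.parent_id = c.id

Result:
name      | project | parent   
----------+---------+----------
Audit     | NULL    | NULL     
Implement | Phoenix | NULL     
Deploy    | Gamma   | Implement
Refactor  | Phoenix | NULL     
Migrate   | Gamma   | NULL     
Plan      | Helix   | NULL     
Setup     | Helix   | Migrate  
Document  | Phoenix | Plan     
Test      | NULL    | Implement


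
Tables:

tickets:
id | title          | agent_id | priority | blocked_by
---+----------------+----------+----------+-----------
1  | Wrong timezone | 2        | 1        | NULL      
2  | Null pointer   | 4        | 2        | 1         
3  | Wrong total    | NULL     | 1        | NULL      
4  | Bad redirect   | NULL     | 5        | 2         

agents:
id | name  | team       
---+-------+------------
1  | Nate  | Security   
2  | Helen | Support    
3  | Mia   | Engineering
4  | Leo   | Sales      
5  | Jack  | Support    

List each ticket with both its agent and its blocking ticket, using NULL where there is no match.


Two LEFT JOINs from the same base table tickets: one to agents via agent_id, one to tickets itself via blocked_by. Both are LEFT so every ticket is preserved.
Match against agents:
  - ticket 1 (Wrong timezone): agent_id=2 -> matches Helen
  - ticket 2 (Null pointer): agent_id=4 -> matches Leo
  - ticket 3 (Wrong total): agent_id=NULL, no match -> kept with NULL
  - ticket 4 (Bad redirect): agent_id=NULL, no match -> kept with NULL
Match against tickets (self):
  - ticket 1 (Wrong timezone): blocked_by=NULL -> NULL
  - ticket 2 (Null pointer): blocked_by=1 -> Wrong timezone
  - ticket 3 (Wrong total): blocked_by=NULL -> NULL
  - ticket 4 (Bad redirect): blocked_by=2 -> Null pointer

SQL:
SELECT a.title, b.name AS agent, c.title AS blocked_by
FROM tickets a
LEFT JOIN agents b ON a.agent_id = b.id
LEFT JOIN tickets c ON a.blocked_by = c.id

Result:
title          | agent | blocked_by    
---------------+-------+---------------
Wrong timezone | Helen | NULL          
Null pointer   | Leo   | Wrong timezone
Wrong total    | NULL  | NULL          
Bad redirect   | NULL  | Null pointer  


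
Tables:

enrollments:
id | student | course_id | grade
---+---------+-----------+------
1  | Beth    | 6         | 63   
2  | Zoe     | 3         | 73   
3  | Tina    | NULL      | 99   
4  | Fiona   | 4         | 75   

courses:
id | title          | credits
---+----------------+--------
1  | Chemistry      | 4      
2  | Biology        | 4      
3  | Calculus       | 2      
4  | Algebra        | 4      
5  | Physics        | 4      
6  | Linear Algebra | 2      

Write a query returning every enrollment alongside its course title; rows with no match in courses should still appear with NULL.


LEFT JOIN keeps every row from enrollments (the left table); where course_id has no match in courses, the course columns become NULL. Walk through each enrollment:
  - enrollment 1 (Beth): course_id=6 -> matches Linear Algebra
  - enrollment 2 (Zoe): course_id=3 -> matches Calculus
  - enrollment 3 (Tina): course_id=NULL, no match -> kept with NULL
  - enrollment 4 (Fiona): course_id=4 -> matches Algebra
All 4 rows appear; 1 has NULL course.

SQL:
SELECT a.student, b.title AS course
FROM enrollments a
LEFT JOIN courses b ON a.course_id = b.id

Result:
student | course        
--------+---------------
Beth    | Linear Algebra
Zoe     | Calculus      
Tina    | NULL          
Fiona   | Algebra       


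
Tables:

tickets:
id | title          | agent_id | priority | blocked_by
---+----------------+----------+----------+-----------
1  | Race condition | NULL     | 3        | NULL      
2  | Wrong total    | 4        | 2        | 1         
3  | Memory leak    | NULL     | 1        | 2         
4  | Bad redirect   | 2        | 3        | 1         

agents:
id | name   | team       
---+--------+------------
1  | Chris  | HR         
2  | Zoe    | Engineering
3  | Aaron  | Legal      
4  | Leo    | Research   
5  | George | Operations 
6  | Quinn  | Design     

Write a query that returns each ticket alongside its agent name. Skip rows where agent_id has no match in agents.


INNER JOIN keeps only tickets rows whose agent_id matches an id in agents. Walk through each ticket:
  - ticket 1 (Race condition): agent_id=NULL, no match -> dropped
  - ticket 2 (Wrong total): agent_id=4 -> matches Leo
  - ticket 3 (Memory leak): agent_id=NULL, no match -> dropped
  - ticket 4 (Bad redirect): agent_id=2 -> matches Zoe
So 2 of 4 rows are dropped.

SQL:
SELECT a.title, b.name AS agent
FROM tickets a
INNER JOIN agents b ON a.agent_id = b.id

Result:
title        | agent
-------------+------
Wrong total  | Leo  
Bad redirect | Zoe  


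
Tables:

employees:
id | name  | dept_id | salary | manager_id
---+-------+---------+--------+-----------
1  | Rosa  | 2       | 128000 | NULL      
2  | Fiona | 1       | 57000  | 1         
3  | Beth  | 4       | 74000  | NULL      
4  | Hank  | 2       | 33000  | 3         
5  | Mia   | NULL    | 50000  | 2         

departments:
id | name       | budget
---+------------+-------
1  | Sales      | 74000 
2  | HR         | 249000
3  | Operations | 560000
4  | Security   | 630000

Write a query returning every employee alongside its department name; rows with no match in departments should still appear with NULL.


LEFT JOIN keeps every row from employees (the left table); where dept_id has no match in departments, the department columns become NULL. Walk through each employee:
  - employee 1 (Rosa): dept_id=2 -> matches HR
  - employee 2 (Fiona): dept_id=1 -> matches Sales
  - employee 3 (Beth): dept_id=4 -> matches Security
  - employee 4 (Hank): dept_id=2 -> matches HR
  - employee 5 (Mia): dept_id=NULL, no match -> kept with NULL
All 5 rows appear; 1 has NULL department.

SQL:
SELECT a.name, b.name AS department
FROM employees a
LEFT JOIN departments b ON a.dept_id = b.id

Result:
name  | department
------+-----------
Rosa  | HR        
Fiona | Sales     
Beth  | Security  
Hank  | HR        
Mia   | NULL      


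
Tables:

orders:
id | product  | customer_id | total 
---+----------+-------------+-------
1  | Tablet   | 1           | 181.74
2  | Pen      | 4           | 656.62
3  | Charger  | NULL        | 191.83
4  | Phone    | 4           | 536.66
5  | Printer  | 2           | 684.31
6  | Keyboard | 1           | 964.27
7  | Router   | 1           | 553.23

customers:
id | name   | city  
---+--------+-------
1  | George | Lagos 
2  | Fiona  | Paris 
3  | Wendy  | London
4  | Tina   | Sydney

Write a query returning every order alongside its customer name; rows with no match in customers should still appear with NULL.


LEFT JOIN keeps every row from orders (the left table); where customer_id has no match in customers, the customer columns become NULL. Walk through each order:
  - order 1 (Tablet): customer_id=1 -> matches George
  - order 2 (Pen): customer_id=4 -> matches Tina
  - order 3 (Charger): customer_id=NULL, no match -> kept with NULL
  - order 4 (Phone): customer_id=4 -> matches Tina
  - order 5 (Printer): customer_id=2 -> matches Fiona
  - order 6 (Keyboard): customer_id=1 -> matches George
  - order 7 (Router): customer_id=1 -> matches George
All 7 rows appear; 1 has NULL customer.

SQL:
SELECT a.product, b.name AS customer
FROM orders a
LEFT JOIN customers b ON a.customer_id = b.id

Result:
product  | customer
---------+---------
Tablet   | George  
Pen      | Tina    
Charger  | NULL    
Phone    | Tina    
Printer  | Fiona   
Keyboard | George  
Router   | George  


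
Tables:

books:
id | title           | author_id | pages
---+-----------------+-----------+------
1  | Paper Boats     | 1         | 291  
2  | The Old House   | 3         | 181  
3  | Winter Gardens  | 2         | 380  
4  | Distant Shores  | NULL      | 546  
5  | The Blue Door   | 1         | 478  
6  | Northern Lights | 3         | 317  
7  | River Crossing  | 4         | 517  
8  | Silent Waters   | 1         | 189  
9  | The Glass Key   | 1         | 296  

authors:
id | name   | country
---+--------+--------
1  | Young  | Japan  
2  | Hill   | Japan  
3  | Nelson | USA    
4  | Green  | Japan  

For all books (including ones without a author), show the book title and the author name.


LEFT JOIN keeps every row from books (the left table); where author_id has no match in authors, the author columns become NULL. Walk through each book:
  - book 1 (Paper Boats): author_id=1 -> matches Young
  - book 2 (The Old House): author_id=3 -> matches Nelson
  - book 3 (Winter Gardens): author_id=2 -> matches Hill
  - book 4 (Distant Shores): author_id=NULL, no match -> kept with NULL
  - book 5 (The Blue Door): author_id=1 -> matches Young
  - book 6 (Northern Lights): author_id=3 -> matches Nelson
  - book 7 (River Crossing): author_id=4 -> matches Green
  - book 8 (Silent Waters): author_id=1 -> matches Young
  - book 9 (The Glass Key): author_id=1 -> matches Young
All 9 rows appear; 1 has NULL author.

SQL:
SELECT a.title, b.name AS author
FROM books a
LEFT JOIN authors b ON a.author_id = b.id

Result:
title           | author
----------------+-------
Paper Boats     | Young 
The Old House   | Nelson
Winter Gardens  | Hill  
Distant Shores  | NULL  
The Blue Door   | Young 
Northern Lights | Nelson
River Crossing  | Green 
Silent Waters   | Young 
The Glass Key   | Young 


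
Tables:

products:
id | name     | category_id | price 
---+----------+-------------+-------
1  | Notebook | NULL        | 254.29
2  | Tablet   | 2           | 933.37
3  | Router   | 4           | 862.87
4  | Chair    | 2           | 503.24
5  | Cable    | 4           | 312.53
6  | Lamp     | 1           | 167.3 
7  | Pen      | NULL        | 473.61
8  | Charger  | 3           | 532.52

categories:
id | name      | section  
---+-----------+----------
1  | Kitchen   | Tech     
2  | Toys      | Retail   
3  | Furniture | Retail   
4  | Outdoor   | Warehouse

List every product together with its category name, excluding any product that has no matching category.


INNER JOIN keeps only products rows whose category_id matches an id in categories. Walk through each product:
  - product 1 (Notebook): category_id=NULL, no match -> dropped
  - product 2 (Tablet): category_id=2 -> matches Toys
  - product 3 (Router): category_id=4 -> matches Outdoor
  - product 4 (Chair): category_id=2 -> matches Toys
  - product 5 (Cable): category_id=4 -> matches Outdoor
  - product 6 (Lamp): category_id=1 -> matches Kitchen
  - product 7 (Pen): category_id=NULL, no match -> dropped
  - product 8 (Charger): category_id=3 -> matches Furniture
So 2 of 8 rows are dropped.

SQL:
SELECT a.name, b.name AS category
FROM products a
INNER JOIN categories b ON a.category_id = b.id

Result:
name    | category 
--------+----------
Tablet  | Toys     
Router  | Outdoor  
Chair   | Toys     
Cable   | Outdoor  
Lamp    | Kitchen  
Charger | Furniture


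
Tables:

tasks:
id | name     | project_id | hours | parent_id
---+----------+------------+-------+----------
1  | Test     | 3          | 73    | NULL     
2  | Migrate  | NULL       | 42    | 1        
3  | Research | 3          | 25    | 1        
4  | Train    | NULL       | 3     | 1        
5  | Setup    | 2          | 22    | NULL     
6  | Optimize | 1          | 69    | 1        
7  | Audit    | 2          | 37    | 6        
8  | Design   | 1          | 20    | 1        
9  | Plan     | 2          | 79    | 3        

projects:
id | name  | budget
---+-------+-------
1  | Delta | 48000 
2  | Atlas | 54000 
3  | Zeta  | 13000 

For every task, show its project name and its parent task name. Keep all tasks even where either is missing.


Two LEFT JOINs from the same base table tasks: one to projects via project_id, one to tasks itself via parent_id. Both are LEFT so every task is preserved.
Match against projects:
  - task 1 (Test): project_id=3 -> matches Zeta
  - task 2 (Migrate): project_id=NULL, no match -> kept with NULL
  - task 3 (Research): project_id=3 -> matches Zeta
  - task 4 (Train): project_id=NULL, no match -> kept with NULL
  - task 5 (Setup): project_id=2 -> matches Atlas
  - task 6 (Optimize): project_id=1 -> matches Delta
  - task 7 (Audit): project_id=2 -> matches Atlas
  - task 8 (Design): project_id=1 -> matches Delta
  - task 9 (Plan): project_id=2 -> matches Atlas
Match against tasks (self):
  - task 1 (Test): parent_id=NULL -> NULL
  - task 2 (Migrate): parent_id=1 -> Test
  - task 3 (Research): parent_id=1 -> Test
  - task 4 (Train): parent_id=1 -> Test
  - task 5 (Setup): parent_id=NULL -> NULL
  - task 6 (Optimize): parent_id=1 -> Test
  - task 7 (Audit): parent_id=6 -> Optimize
  - task 8 (Design): parent_id=1 -> Test
  - task 9 (Plan): parent_id=3 -> Research

SQL:
SELECT a.name, b.name AS project, c.name AS parent
FROM tasks a
LEFT JOIN projects b ON a.project_id = b.id
LEFT JOIN tasks c ON a.parent_id = c.id

Result:
name     | project | parent  
---------+---------+---------
Test     | Zeta    | NULL    
Migrate  | NULL    | Test    
Research | Zeta    | Test    
Train    | NULL    | Test    
Setup    | Atlas   | NULL    
Optimize | Delta   | Test    
Audit    | Atlas   | Optimize
Design   | Delta   | Test    
Plan     | Atlas   | Research


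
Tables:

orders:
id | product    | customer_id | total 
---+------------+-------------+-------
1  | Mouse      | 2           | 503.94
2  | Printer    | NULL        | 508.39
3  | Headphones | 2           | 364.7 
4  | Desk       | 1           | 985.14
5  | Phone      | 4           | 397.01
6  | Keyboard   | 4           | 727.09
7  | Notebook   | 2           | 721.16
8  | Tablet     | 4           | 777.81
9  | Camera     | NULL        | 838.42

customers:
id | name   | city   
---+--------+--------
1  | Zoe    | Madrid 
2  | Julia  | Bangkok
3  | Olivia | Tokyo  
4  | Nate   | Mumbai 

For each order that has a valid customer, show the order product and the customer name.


INNER JOIN keeps only orders rows whose customer_id matches an id in customers. Walk through each order:
  - order 1 (Mouse): customer_id=2 -> matches Julia
  - order 2 (Printer): customer_id=NULL, no match -> dropped
  - order 3 (Headphones): customer_id=2 -> matches Julia
  - order 4 (Desk): customer_id=1 -> matches Zoe
  - order 5 (Phone): customer_id=4 -> matches Nate
  - order 6 (Keyboard): customer_id=4 -> matches Nate
  - order 7 (Notebook): customer_id=2 -> matches Julia
  - order 8 (Tablet): customer_id=4 -> matches Nate
  - order 9 (Camera): customer_id=NULL, no match -> dropped
So 2 of 9 rows are dropped.

SQL:
SELECT a.product, b.name AS customer
FROM orders a
INNER JOIN customers b ON a.customer_id = b.id

Result:
product    | customer
-----------+---------
Mouse      | Julia   
Headphones | Julia   
Desk       | Zoe     
Phone      | Nate    
Keyboard   | Nate    
Notebook   | Julia   
Tablet     | Nate    


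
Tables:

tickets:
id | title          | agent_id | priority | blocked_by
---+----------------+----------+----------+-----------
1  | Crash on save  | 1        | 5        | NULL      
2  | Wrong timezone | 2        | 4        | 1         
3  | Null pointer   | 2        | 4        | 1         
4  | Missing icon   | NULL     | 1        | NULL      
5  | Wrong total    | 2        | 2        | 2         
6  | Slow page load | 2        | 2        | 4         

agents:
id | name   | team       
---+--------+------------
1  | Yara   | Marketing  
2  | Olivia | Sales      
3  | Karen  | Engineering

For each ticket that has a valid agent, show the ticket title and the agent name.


INNER JOIN keeps only tickets rows whose agent_id matches an id in agents. Walk through each ticket:
  - ticket 1 (Crash on save): agent_id=1 -> matches Yara
  - ticket 2 (Wrong timezone): agent_id=2 -> matches Olivia
  - ticket 3 (Null pointer): agent_id=2 -> matches Olivia
  - ticket 4 (Missing icon): agent_id=NULL, no match -> dropped
  - ticket 5 (Wrong total): agent_id=2 -> matches Olivia
  - ticket 6 (Slow page load): agent_id=2 -> matches Olivia
So 1 of 6 rows is dropped.

SQL:
SELECT a.title, b.name AS agent
FROM tickets a
INNER JOIN agents b ON a.agent_id = b.id

Result:
title          | agent 
---------------+-------
Crash on save  | Yara  
Wrong timezone | Olivia
Null pointer   | Olivia
Wrong total    | Olivia
Slow page load | Olivia


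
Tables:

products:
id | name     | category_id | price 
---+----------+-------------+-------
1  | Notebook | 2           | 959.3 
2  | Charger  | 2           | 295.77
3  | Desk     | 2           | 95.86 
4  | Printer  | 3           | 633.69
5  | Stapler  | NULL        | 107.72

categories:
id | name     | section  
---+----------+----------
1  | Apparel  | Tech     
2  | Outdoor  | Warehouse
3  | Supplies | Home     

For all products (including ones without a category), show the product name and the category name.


LEFT JOIN keeps every row from products (the left table); where category_id has no match in categories, the category columns become NULL. Walk through each product:
  - product 1 (Notebook): category_id=2 -> matches Outdoor
  - product 2 (Charger): category_id=2 -> matches Outdoor
  - product 3 (Desk): category_id=2 -> matches Outdoor
  - product 4 (Printer): category_id=3 -> matches Supplies
  - product 5 (Stapler): category_id=NULL, no match -> kept with NULL
All 5 rows appear; 1 has NULL category.

SQL:
SELECT a.name, b.name AS category
FROM products a
LEFT JOIN categories b ON a.category_id = b.id

Result:
name     | category
---------+---------
Notebook | Outdoor 
Charger  | Outdoor 
Desk     | Outdoor 
Printer  | Supplies
Stapler  | NULL    


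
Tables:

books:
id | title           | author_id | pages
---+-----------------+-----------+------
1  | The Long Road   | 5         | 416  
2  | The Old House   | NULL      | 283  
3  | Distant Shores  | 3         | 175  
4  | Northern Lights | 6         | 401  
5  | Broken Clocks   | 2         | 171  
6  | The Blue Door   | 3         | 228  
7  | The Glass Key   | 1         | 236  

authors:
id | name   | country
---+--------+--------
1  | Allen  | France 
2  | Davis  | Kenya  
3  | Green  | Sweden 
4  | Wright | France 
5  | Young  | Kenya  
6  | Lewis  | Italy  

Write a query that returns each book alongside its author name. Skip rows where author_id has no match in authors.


INNER JOIN keeps only books rows whose author_id matches an id in authors. Walk through each book:
  - book 1 (The Long Road): author_id=5 -> matches Young
  - book 2 (The Old House): author_id=NULL, no match -> dropped
  - book 3 (Distant Shores): author_id=3 -> matches Green
  - book 4 (Northern Lights): author_id=6 -> matches Lewis
  - book 5 (Broken Clocks): author_id=2 -> matches Davis
  - book 6 (The Blue Door): author_id=3 -> matches Green
  - book 7 (The Glass Key): author_id=1 -> matches Allen
So 1 of 7 rows is dropped.

SQL:
SELECT a.title, b.name AS author
FROM books a
INNER JOIN authors b ON a.author_id = b.id

Result:
title           | author
----------------+-------
The Long Road   | Young 
Distant Shores  | Green 
Northern Lights | Lewis 
Broken Clocks   | Davis 
The Blue Door   | Green 
The Glass Key   | Allen 


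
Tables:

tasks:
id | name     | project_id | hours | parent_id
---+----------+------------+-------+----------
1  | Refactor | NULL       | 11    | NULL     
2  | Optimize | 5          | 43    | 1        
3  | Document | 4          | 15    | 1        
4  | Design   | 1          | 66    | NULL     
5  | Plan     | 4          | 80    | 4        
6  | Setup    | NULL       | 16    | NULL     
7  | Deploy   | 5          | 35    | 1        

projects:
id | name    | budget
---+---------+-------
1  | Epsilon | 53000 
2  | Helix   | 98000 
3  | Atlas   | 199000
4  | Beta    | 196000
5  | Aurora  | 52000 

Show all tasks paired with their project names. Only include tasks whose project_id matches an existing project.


INNER JOIN keeps only tasks rows whose project_id matches an id in projects. Walk through each task:
  - task 1 (Refactor): project_id=NULL, no match -> dropped
  - task 2 (Optimize): project_id=5 -> matches Aurora
  - task 3 (Document): project_id=4 -> matches Beta
  - task 4 (Design): project_id=1 -> matches Epsilon
  - task 5 (Plan): project_id=4 -> matches Beta
  - task 6 (Setup): project_id=NULL, no match -> dropped
  - task 7 (Deploy): project_id=5 -> matches Aurora
So 2 of 7 rows are dropped.

SQL:
SELECT a.name, b.name AS project
FROM tasks a
INNER JOIN projects b ON a.project_id = b.id

Result:
name     | project
---------+--------
Optimize | Aurora 
Document | Beta   
Design   | Epsilon
Plan     | Beta   
Deploy   | Aurora 


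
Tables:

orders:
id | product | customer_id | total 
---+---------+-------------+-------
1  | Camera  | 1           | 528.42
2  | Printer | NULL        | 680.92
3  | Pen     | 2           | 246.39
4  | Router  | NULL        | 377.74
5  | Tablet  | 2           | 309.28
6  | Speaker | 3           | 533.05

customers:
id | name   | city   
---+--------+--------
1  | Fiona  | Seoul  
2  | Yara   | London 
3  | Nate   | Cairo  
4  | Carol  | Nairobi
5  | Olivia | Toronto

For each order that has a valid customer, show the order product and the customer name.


INNER JOIN keeps only orders rows whose customer_id matches an id in customers. Walk through each order:
  - order 1 (Camera): customer_id=1 -> matches Fiona
  - order 2 (Printer): customer_id=NULL, no match -> dropped
  - order 3 (Pen): customer_id=2 -> matches Yara
  - order 4 (Router): customer_id=NULL, no match -> dropped
  - order 5 (Tablet): customer_id=2 -> matches Yara
  - order 6 (Speaker): customer_id=3 -> matches Nate
So 2 of 6 rows are dropped.

SQL:
SELECT a.product, b.name AS customer
FROM orders a
INNER JOIN customers b ON a.customer_id = b.id

Result:
product | customer
--------+---------
Camera  | Fiona   
Pen     | Yara    
Tablet  | Yara    
Speaker | Nate    


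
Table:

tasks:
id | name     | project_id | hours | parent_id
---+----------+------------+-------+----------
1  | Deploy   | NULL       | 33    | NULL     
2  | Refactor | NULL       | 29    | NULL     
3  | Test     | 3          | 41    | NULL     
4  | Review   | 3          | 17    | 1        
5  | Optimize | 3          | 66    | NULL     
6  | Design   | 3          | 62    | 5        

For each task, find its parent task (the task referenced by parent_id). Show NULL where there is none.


This is a self-join: tasks is joined to a second copy of itself, matching each row's parent_id to another row's id. Use LEFT JOIN so rows with parent_id=NULL are kept.
  - task 1 (Deploy): parent_id=NULL -> NULL
  - task 2 (Refactor): parent_id=NULL -> NULL
  - task 3 (Test): parent_id=NULL -> NULL
  - task 4 (Review): parent_id=1 -> Deploy
  - task 5 (Optimize): parent_id=NULL -> NULL
  - task 6 (Design): parent_id=5 -> Optimize

SQL:
SELECT a.name AS item, b.name AS parent
FROM tasks a
LEFT JOIN tasks b ON a.parent_id = b.id

Result:
item     | parent  
---------+---------
Deploy   | NULL    
Refactor | NULL    
Test     | NULL    
Review   | Deploy  
Optimize | NULL    
Design   | Optimize


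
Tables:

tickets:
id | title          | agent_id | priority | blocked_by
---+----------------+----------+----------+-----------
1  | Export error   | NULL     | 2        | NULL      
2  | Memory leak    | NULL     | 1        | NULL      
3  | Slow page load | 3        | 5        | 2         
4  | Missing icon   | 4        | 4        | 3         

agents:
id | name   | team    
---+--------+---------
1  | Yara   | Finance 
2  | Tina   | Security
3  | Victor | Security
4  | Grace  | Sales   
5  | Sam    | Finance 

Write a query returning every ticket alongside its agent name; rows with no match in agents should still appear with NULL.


LEFT JOIN keeps every row from tickets (the left table); where agent_id has no match in agents, the agent columns become NULL. Walk through each ticket:
  - ticket 1 (Export error): agent_id=NULL, no match -> kept with NULL
  - ticket 2 (Memory leak): agent_id=NULL, no match -> kept with NULL
  - ticket 3 (Slow page load): agent_id=3 -> matches Victor
  - ticket 4 (Missing icon): agent_id=4 -> matches Grace
All 4 rows appear; 2 have NULL agent.

SQL:
SELECT a.title, b.name AS agent
FROM tickets a
LEFT JOIN agents b ON a.agent_id = b.id

Result:
title          | agent 
---------------+-------
Export error   | NULL  
Memory leak    | NULL  
Slow page load | Victor
Missing icon   | Grace 


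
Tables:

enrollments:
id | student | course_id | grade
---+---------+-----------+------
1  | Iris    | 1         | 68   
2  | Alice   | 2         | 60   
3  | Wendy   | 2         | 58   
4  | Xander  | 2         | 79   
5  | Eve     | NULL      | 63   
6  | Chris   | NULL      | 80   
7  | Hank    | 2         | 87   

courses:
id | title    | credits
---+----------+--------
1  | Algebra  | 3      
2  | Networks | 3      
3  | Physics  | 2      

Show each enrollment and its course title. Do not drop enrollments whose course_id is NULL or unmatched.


LEFT JOIN keeps every row from enrollments (the left table); where course_id has no match in courses, the course columns become NULL. Walk through each enrollment:
  - enrollment 1 (Iris): course_id=1 -> matches Algebra
  - enrollment 2 (Alice): course_id=2 -> matches Networks
  - enrollment 3 (Wendy): course_id=2 -> matches Networks
  - enrollment 4 (Xander): course_id=2 -> matches Networks
  - enrollment 5 (Eve): course_id=NULL, no match -> kept with NULL
  - enrollment 6 (Chris): course_id=NULL, no match -> kept with NULL
  - enrollment 7 (Hank): course_id=2 -> matches Networks
All 7 rows appear; 2 have NULL course.

SQL:
SELECT a.student, b.title AS course
FROM enrollments a
LEFT JOIN courses b ON a.course_id = b.id

Result:
student | course  
--------+---------
Iris    | Algebra 
Alice   | Networks
Wendy   | Networks
Xander  | Networks
Eve     | NULL    
Chris   | NULL    
Hank    | Networks


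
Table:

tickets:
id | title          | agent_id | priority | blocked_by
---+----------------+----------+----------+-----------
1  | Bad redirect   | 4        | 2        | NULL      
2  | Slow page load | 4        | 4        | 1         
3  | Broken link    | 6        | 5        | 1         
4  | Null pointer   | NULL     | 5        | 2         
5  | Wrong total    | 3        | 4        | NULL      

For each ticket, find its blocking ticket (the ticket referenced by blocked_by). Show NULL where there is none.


This is a self-join: tickets is joined to a second copy of itself, matching each row's blocked_by to another row's id. Use LEFT JOIN so rows with blocked_by=NULL are kept.
  - ticket 1 (Bad redirect): blocked_by=NULL -> NULL
  - ticket 2 (Slow page load): blocked_by=1 -> Bad redirect
  - ticket 3 (Broken link): blocked_by=1 -> Bad redirect
  - ticket 4 (Null pointer): blocked_by=2 -> Slow page load
  - ticket 5 (Wrong total): blocked_by=NULL -> NULL

SQL:
SELECT a.title AS item, b.title AS blocked_by
FROM tickets a
LEFT JOIN tickets b ON a.blocked_by = b.id

Result:
item           | blocked_by    
---------------+---------------
Bad redirect   | NULL          
Slow page load | Bad redirect  
Broken link    | Bad redirect  
Null pointer   | Slow page load
Wrong total    | NULL          


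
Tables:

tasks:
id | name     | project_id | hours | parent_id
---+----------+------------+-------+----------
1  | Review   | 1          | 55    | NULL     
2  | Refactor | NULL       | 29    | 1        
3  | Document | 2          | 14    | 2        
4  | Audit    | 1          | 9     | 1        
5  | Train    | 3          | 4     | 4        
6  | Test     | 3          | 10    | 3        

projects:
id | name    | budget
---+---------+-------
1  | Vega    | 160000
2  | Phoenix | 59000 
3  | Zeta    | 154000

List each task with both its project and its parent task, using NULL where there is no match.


Two LEFT JOINs from the same base table tasks: one to projects via project_id, one to tasks itself via parent_id. Both are LEFT so every task is preserved.
Match against projects:
  - task 1 (Review): project_id=1 -> matches Vega
  - task 2 (Refactor): project_id=NULL, no match -> kept with NULL
  - task 3 (Document): project_id=2 -> matches Phoenix
  - task 4 (Audit): project_id=1 -> matches Vega
  - task 5 (Train): project_id=3 -> matches Zeta
  - task 6 (Test): project_id=3 -> matches Zeta
Match against tasks (self):
  - task 1 (Review): parent_id=NULL -> NULL
  - task 2 (Refactor): parent_id=1 -> Review
  - task 3 (Document): parent_id=2 -> Refactor
  - task 4 (Audit): parent_id=1 -> Review
  - task 5 (Train): parent_id=4 -> Audit
  - task 6 (Test): parent_id=3 -> Document

SQL:
SELECT a.name, b.name AS project, c.name AS parent
FROM tasks a
LEFT JOIN projects b ON a.project_id = b.id
LEFT JOIN tasks c ON a.parent_id = c.id

Result:
name     | project | parent  
---------+---------+---------
Review   | Vega    | NULL    
Refactor | NULL    | Review  
Document | Phoenix | Refactor
Audit    | Vega    | Review  
Train    | Zeta    | Audit   
Test     | Zeta    | Document


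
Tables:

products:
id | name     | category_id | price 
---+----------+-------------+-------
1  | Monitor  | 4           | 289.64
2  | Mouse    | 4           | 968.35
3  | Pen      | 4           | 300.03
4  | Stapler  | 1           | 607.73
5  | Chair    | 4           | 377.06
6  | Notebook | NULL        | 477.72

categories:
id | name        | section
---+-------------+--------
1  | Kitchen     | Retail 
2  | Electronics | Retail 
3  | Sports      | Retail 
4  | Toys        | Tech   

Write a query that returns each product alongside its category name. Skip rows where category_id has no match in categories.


INNER JOIN keeps only products rows whose category_id matches an id in categories. Walk through each product:
  - product 1 (Monitor): category_id=4 -> matches Toys
  - product 2 (Mouse): category_id=4 -> matches Toys
  - product 3 (Pen): category_id=4 -> matches Toys
  - product 4 (Stapler): category_id=1 -> matches Kitchen
  - product 5 (Chair): category_id=4 -> matches Toys
  - product 6 (Notebook): category_id=NULL, no match -> dropped
So 1 of 6 rows is dropped.

SQL:
SELECT a.name, b.name AS category
FROM products a
INNER JOIN categories b ON a.category_id = b.id

Result:
name    | category
--------+---------
Monitor | Toys    
Mouse   | Toys    
Pen     | Toys    
Stapler | Kitchen 
Chair   | Toys    


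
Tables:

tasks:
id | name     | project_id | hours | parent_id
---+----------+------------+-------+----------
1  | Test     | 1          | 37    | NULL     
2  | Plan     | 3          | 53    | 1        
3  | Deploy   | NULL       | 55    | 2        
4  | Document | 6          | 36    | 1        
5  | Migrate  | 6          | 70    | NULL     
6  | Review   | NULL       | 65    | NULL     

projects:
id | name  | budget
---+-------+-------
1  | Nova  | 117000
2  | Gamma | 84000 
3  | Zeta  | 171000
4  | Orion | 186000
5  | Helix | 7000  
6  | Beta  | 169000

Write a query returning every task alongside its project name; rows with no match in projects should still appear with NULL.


LEFT JOIN keeps every row from tasks (the left table); where project_id has no match in projects, the project columns become NULL. Walk through each task:
  - task 1 (Test): project_id=1 -> matches Nova
  - task 2 (Plan): project_id=3 -> matches Zeta
  - task 3 (Deploy): project_id=NULL, no match -> kept with NULL
  - task 4 (Document): project_id=6 -> matches Beta
  - task 5 (Migrate): project_id=6 -> matches Beta
  - task 6 (Review): project_id=NULL, no match -> kept with NULL
All 6 rows appear; 2 have NULL project.

SQL:
SELECT a.name, b.name AS project
FROM tasks a
LEFT JOIN projects b ON a.project_id = b.id

Result:
name     | project
---------+--------
Test     | Nova   
Plan     | Zeta   
Deploy   | NULL   
Document | Beta   
Migrate  | Beta   
Review   | NULL   


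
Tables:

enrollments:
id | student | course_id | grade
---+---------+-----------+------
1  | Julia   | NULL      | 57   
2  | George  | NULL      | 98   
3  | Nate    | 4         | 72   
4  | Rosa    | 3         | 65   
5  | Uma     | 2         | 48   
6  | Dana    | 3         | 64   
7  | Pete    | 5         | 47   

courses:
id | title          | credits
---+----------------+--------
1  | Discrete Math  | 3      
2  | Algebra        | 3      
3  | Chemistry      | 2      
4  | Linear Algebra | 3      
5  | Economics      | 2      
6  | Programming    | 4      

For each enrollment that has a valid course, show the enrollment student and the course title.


INNER JOIN keeps only enrollments rows whose course_id matches an id in courses. Walk through each enrollment:
  - enrollment 1 (Julia): course_id=NULL, no match -> dropped
  - enrollment 2 (George): course_id=NULL, no match -> dropped
  - enrollment 3 (Nate): course_id=4 -> matches Linear Algebra
  - enrollment 4 (Rosa): course_id=3 -> matches Chemistry
  - enrollment 5 (Uma): course_id=2 -> matches Algebra
  - enrollment 6 (Dana): course_id=3 -> matches Chemistry
  - enrollment 7 (Pete): course_id=5 -> matches Economics
So 2 of 7 rows are dropped.

SQL:
SELECT a.student, b.title AS course
FROM enrollments a
INNER JOIN courses b ON a.course_id = b.id

Result:
student | course        
--------+---------------
Nate    | Linear Algebra
Rosa    | Chemistry     
Uma     | Algebra       
Dana    | Chemistry     
Pete    | Economics     
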